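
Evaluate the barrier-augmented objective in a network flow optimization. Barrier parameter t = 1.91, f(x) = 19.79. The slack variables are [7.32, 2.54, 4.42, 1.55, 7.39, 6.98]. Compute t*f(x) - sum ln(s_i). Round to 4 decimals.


Step 1: Compute log-barrier.
ln values: [1.9906, 0.9322, 1.4861, 0.4383, 2.0001, 1.943]
phi = -(1.9906 + 0.9322 + 1.4861 + 0.4383 + 2.0001 + 1.943) = -8.7903
Step 2: Compute augmented objective.
t*f(x) = 1.91*19.79 = 37.7989
Total = 37.7989 - 8.7903 = 29.0086


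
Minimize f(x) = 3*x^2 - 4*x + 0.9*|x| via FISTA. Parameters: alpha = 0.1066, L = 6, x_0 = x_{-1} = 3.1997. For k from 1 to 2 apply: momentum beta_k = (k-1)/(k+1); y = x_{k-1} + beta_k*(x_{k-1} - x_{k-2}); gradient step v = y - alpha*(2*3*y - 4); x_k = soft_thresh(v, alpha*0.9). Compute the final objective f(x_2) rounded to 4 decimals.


FISTA on f(x) = 3*x^2 - 4*x + 0.9*|x|
L = 6, alpha = 0.1066
Iteration 1: beta = 0.0, y = 3.1997 + 0.0*(3.1997 - 3.1997) = 3.1997
  grad(y) = 15.1982, v = y - alpha*grad = 1.5796
  prox(v) = soft_thresh(1.5796, 0.0959) = 1.4836
Iteration 2: beta = 0.3333, y = 1.4836 + 0.3333*(1.4836 - 3.1997) = 0.9116
  grad(y) = 1.4697, v = y - alpha*grad = 0.7549
  prox(v) = soft_thresh(0.7549, 0.0959) = 0.659
f(x_2) = 3*0.659^2 - 4*0.659 + 0.9*|0.659| = -0.7401


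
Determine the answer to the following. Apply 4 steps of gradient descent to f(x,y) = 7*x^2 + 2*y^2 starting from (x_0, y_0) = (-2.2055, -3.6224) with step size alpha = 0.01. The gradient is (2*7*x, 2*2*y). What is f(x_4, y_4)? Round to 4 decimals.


Gradient descent on f(x,y) = 7*x^2 + 2*y^2.
Starting point: (-2.2055, -3.6224), alpha = 0.01
Step 1: grad_x = 2*7*-2.2055 = -30.877, grad_y = 2*2*-3.6224 = -14.4896
  x_1 = -2.2055 - 0.01*-30.877 = -1.8967
  y_1 = -3.6224 - 0.01*-14.4896 = -3.4775
Step 2: grad_x = 2*7*-1.8967 = -26.5542, grad_y = 2*2*-3.4775 = -13.91
  x_2 = -1.8967 - 0.01*-26.5542 = -1.6312
  y_2 = -3.4775 - 0.01*-13.91 = -3.3384
Step 3: grad_x = 2*7*-1.6312 = -22.8366, grad_y = 2*2*-3.3384 = -13.3536
  x_3 = -1.6312 - 0.01*-22.8366 = -1.4028
  y_3 = -3.3384 - 0.01*-13.3536 = -3.2049
Step 4: grad_x = 2*7*-1.4028 = -19.6395, grad_y = 2*2*-3.2049 = -12.8195
  x_4 = -1.4028 - 0.01*-19.6395 = -1.2064
  y_4 = -3.2049 - 0.01*-12.8195 = -3.0767
f(-1.2064, -3.0767) = 7*(-1.2064)^2 + 2*(-3.0767)^2 = 29.1201


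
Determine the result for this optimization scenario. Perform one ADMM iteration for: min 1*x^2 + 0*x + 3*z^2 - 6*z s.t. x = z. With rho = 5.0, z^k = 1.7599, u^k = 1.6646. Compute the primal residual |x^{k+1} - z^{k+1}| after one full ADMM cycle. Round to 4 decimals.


ADMM iteration with rho = 5.0, z^k = 1.7599, u^k = 1.6646
Step 1: x-update.
Minimize 1*x^2 + 0*x + (5.0/2)*(x - 1.7599 + 1.6646)^2
FOC: (2*1 + 5.0)*x = 0 + 5.0*(1.7599 - 1.6646)
x^{k+1} = 0.0681
Step 2: z-update.
Minimize 3*z^2 - 6*z + (5.0/2)*(0.0681 - z + 1.6646)^2
FOC: (2*3 + 5.0)*z = 6 + 5.0*(0.0681 + 1.6646)
z^{k+1} = 1.333
Step 3: u-update.
u^{k+1} = 1.6646 + 0.0681 - 1.333 = 0.3996
Step 4: Primal residual = |0.0681 - 1.333| = 1.265


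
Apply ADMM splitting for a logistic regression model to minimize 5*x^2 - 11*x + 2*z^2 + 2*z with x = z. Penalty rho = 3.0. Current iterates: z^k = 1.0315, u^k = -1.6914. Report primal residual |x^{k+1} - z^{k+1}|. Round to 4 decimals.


ADMM iteration with rho = 3.0, z^k = 1.0315, u^k = -1.6914
Step 1: x-update.
Minimize 5*x^2 - 11*x + (3.0/2)*(x - 1.0315 - 1.6914)^2
FOC: (2*5 + 3.0)*x = 11 + 3.0*(1.0315 + 1.6914)
x^{k+1} = 1.4745
Step 2: z-update.
Minimize 2*z^2 + 2*z + (3.0/2)*(1.4745 - z - 1.6914)^2
FOC: (2*2 + 3.0)*z = -2 + 3.0*(1.4745 - 1.6914)
z^{k+1} = -0.3787
Step 3: u-update.
u^{k+1} = -1.6914 + 1.4745 + 0.3787 = 0.1618
Step 4: Primal residual = |1.4745 + 0.3787| = 1.8532


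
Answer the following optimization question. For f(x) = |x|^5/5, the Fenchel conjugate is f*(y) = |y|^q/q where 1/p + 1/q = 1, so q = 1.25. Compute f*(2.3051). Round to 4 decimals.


The conjugate exponent q satisfies 1/p + 1/q = 1.
p = 5, so q = 5/(5 - 1) = 1.25
|y|^q = 2.3051^1.25 = 2.8403
f*(2.3051) = 2.8403 / 1.25 = 2.2722


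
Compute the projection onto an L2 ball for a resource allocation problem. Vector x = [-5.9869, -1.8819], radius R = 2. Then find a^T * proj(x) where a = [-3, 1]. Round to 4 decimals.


Step 1: Compute ||x|| (intermediates to 6 decimals).
||x|| = sqrt((-5.9869)^2 + (-1.8819)^2) = 6.275709
Step 2: Project.
Since ||x|| > R, scale = R/||x|| = 2/6.275709 = 0.318689, proj(x) = scale * x
proj(x) = [-1.907959, -0.599741]
Step 3: Dot product.
a^T * proj(x) = -3*(-1.907959) + 1*(-0.599741) = 5.1241


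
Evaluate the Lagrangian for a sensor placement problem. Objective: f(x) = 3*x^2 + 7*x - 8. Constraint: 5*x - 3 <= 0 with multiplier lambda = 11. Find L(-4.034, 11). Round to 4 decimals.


Step 1: Evaluate f(x).
f(-4.034) = 3*(-4.034)^2 + 7*(-4.034) - 8 = 12.5815
Step 2: Evaluate g(x).
g(-4.034) = 5*-4.034 - 3 = -23.17
Step 3: Compute Lagrangian.
L = 12.5815 + 11*-23.17 = -242.2885


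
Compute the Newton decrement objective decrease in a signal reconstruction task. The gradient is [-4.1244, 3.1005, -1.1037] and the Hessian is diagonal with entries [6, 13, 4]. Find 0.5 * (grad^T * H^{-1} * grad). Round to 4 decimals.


Step 1: H is diagonal, so H^(-1) * g = [-0.6874, 0.2385, -0.2759].
Step 2: g^T H^(-1) g = sum_i g_i^2 / H_ii
  = (-4.1244)^2/6 + (3.1005)^2/13 + (-1.1037)^2/4
  = 2.8351 + 0.7395 + 0.3045 = 3.8791
Step 3: Objective decrease = 0.5 * g^T H^(-1) g = 1.9396


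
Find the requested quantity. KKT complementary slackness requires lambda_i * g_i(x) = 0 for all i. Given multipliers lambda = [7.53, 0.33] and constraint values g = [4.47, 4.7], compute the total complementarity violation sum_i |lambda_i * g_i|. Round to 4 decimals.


KKT complementary slackness check:
lambda_1 * g_1 = 7.53 * 4.47 = 33.6591
lambda_2 * g_2 = 0.33 * 4.7 = 1.551
Total violation = 33.6591 + 1.551 = 35.2101


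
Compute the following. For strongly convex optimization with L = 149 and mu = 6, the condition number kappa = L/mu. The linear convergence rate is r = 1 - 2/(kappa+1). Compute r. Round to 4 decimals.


Step 1: Compute the condition number.
kappa = L/mu = 149/6 = 24.8333
Step 2: Compute the convergence rate.
r = 1 - 2/(kappa + 1) = 1 - 2*mu/(L + mu) = (L - mu)/(L + mu) = 143/155 = 0.9226


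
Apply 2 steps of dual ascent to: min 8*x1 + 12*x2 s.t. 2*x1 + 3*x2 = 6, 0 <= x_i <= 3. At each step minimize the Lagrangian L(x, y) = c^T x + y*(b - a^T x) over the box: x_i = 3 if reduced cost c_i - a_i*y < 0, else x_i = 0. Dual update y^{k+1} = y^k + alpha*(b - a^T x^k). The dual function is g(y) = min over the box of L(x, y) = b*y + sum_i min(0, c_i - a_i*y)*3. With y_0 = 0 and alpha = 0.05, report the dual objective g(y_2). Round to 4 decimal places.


Dual ascent for LP: min 8*x1 + 12*x2, 2*x1 + 3*x2 = 6, 0 <= x_i <= 3
Step 1: y^k = 0.0, reduced costs: (8.0, 12.0)
  x^k = (0.0, 0.0), subgradient = b - a^T x = 6.0
  y^{k+1} = 0.0 + 0.05*6.0 = 0.3
Step 2: y^k = 0.3, reduced costs: (7.4, 11.1)
  x^k = (0.0, 0.0), subgradient = b - a^T x = 6.0
  y^{k+1} = 0.3 + 0.05*6.0 = 0.6
Dual objective at y_2 = 0.6: reduced costs (6.8, 10.2), box minimizer x = (0.0, 0.0)
g(y_2) = b*y + (c1 - a1*y)*x1 + (c2 - a2*y)*x2 = 6*0.6 + 6.8*0.0 + 10.2*0.0 = 3.6 + 0.0 + 0.0 = 3.6


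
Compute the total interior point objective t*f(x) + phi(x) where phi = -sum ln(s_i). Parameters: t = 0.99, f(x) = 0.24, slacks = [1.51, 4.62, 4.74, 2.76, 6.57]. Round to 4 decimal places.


Step 1: Compute log-barrier.
ln values: [0.4121, 1.5304, 1.556, 1.0152, 1.8825]
phi = -(0.4121 + 1.5304 + 1.556 + 1.0152 + 1.8825) = -6.3963
Step 2: Compute augmented objective.
t*f(x) = 0.99*0.24 = 0.2376
Total = 0.2376 - 6.3963 = -6.1587


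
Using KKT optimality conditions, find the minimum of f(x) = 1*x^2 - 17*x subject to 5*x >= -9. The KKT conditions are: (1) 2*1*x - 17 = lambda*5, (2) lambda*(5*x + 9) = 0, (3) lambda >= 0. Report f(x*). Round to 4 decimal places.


Step 1: Try lambda = 0 (constraint inactive).
Stationarity: 2*1*x - 17 = 0
x* = 17/(2*1) = 8.5
Check constraint: 5*8.5 = 42.5 >= -9 -- satisfied.
Step 2: Compute optimal value.
f(x*) = 1*8.5^2 - 17*8.5 = -72.25


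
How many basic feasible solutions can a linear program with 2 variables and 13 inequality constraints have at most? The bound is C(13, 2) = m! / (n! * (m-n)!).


Each vertex corresponds to some choice of n active constraints out of m, so the number of vertices is at most C(m, n) = m! / (n!(m-n)!).
m = 13, n = 2
Numerator: 13 * 12
Denominator: 2! = 2
C(13, 2) = 78


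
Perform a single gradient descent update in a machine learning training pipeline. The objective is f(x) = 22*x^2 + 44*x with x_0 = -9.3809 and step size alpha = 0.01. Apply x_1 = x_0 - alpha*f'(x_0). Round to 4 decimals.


We compute the gradient at x_0 and apply the update.
f'(x) = 44*x + 44
f'(-9.3809) = 44*-9.3809 + 44 = -368.7596
x_1 = -9.3809 - 0.01*-368.7596 = -5.6933


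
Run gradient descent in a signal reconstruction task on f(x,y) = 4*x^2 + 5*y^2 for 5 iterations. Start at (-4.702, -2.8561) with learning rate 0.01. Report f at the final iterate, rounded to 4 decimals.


Gradient descent on f(x,y) = 4*x^2 + 5*y^2.
Starting point: (-4.702, -2.8561), alpha = 0.01
Step 1: grad_x = 2*4*-4.702 = -37.616, grad_y = 2*5*-2.8561 = -28.561
  x_1 = -4.702 - 0.01*-37.616 = -4.3258
  y_1 = -2.8561 - 0.01*-28.561 = -2.5705
Step 2: grad_x = 2*4*-4.3258 = -34.6067, grad_y = 2*5*-2.5705 = -25.7049
  x_2 = -4.3258 - 0.01*-34.6067 = -3.9798
  y_2 = -2.5705 - 0.01*-25.7049 = -2.3134
Step 3: grad_x = 2*4*-3.9798 = -31.8382, grad_y = 2*5*-2.3134 = -23.1344
  x_3 = -3.9798 - 0.01*-31.8382 = -3.6614
  y_3 = -2.3134 - 0.01*-23.1344 = -2.0821
Step 4: grad_x = 2*4*-3.6614 = -29.2911, grad_y = 2*5*-2.0821 = -20.821
  x_4 = -3.6614 - 0.01*-29.2911 = -3.3685
  y_4 = -2.0821 - 0.01*-20.821 = -1.8739
Step 5: grad_x = 2*4*-3.3685 = -26.9478, grad_y = 2*5*-1.8739 = -18.7389
  x_5 = -3.3685 - 0.01*-26.9478 = -3.099
  y_5 = -1.8739 - 0.01*-18.7389 = -1.6865
f(-3.099, -1.6865) = 4*(-3.099)^2 + 5*(-1.6865)^2 = 52.6366


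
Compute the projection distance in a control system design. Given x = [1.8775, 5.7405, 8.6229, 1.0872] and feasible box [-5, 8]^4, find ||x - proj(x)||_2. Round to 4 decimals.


Project each component onto [-5, 8].
clip(1.8775) = 1.8775, clip(5.7405) = 5.7405, clip(8.6229) = 8.0, clip(1.0872) = 1.0872
Projection = [1.8775, 5.7405, 8.0, 1.0872]
Squared diffs: [0.0, 0.0, 0.388, 0.0]
Distance = sqrt(0.388) = 0.6229


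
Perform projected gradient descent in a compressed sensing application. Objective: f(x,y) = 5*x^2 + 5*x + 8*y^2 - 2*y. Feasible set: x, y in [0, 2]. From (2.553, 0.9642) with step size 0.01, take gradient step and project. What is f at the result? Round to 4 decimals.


Step 1: Compute gradient at (2.553, 0.9642).
grad_x = 2*5*2.553 + 5 = 30.53
grad_y = 2*8*0.9642 - 2 = 13.4272
Step 2: Gradient step.
x_raw = 2.553 - 0.01*30.53 = 2.2477
y_raw = 0.9642 - 0.01*13.4272 = 0.8299
Step 3: Project onto [0, 2].
x_proj = clip(2.2477) = 2.0
y_proj = clip(0.8299) = 0.8299
Step 4: Evaluate f.
f(2.0, 0.8299) = 33.8504


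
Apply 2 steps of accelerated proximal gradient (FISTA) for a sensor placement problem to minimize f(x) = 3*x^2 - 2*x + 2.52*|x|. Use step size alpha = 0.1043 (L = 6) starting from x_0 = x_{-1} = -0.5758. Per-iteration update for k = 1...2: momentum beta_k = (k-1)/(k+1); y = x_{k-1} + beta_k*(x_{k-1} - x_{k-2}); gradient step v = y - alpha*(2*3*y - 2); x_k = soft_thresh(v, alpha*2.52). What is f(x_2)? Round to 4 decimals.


FISTA on f(x) = 3*x^2 - 2*x + 2.52*|x|
L = 6, alpha = 0.1043
Iteration 1: beta = 0.0, y = -0.5758 + 0.0*(-0.5758 + 0.5758) = -0.5758
  grad(y) = -5.4548, v = y - alpha*grad = -0.0069
  prox(v) = soft_thresh(-0.0069, 0.2628) = 0.0
Iteration 2: beta = 0.3333, y = 0.0 + 0.3333*(0.0 + 0.5758) = 0.1919
  grad(y) = -0.8484, v = y - alpha*grad = 0.2804
  prox(v) = soft_thresh(0.2804, 0.2628) = 0.0176
f(x_2) = 3*0.0176^2 - 2*0.0176 + 2.52*|0.0176| = 0.0101


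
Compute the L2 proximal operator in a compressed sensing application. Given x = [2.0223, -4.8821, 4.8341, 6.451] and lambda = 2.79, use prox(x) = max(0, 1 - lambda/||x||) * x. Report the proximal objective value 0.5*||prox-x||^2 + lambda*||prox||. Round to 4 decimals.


Step 1: Compute ||x||.
||x|| = 9.6389
Step 2: Compute scaling factor.
scale = max(0, 1 - 2.79/9.6389) = 0.7105
Step 3: prox(x) = [1.4369, -3.469, 3.4349, 4.5837]
||prox(x)|| = 6.8489
Step 4: Proximal objective.
0.5*||prox-x||^2 = 3.8921
lambda*||prox|| = 19.1084
Total = 23.0005


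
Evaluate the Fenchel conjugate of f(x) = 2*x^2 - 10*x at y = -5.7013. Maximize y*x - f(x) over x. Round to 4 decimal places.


f*(y) = sup_x {y*x - a*x^2 - b*x} = sup_x {(y-b)*x - a*x^2}
FOC: (y - b) - 2a*x = 0 => x* = (y - b)/(2a)
x* = (-5.7013 + 10)/(2*2) = 1.0747
f*(-5.7013) = (y-b)^2/(4a) = (-5.7013 + 10)^2/(4*2)
= 18.4788/8 = 2.3099


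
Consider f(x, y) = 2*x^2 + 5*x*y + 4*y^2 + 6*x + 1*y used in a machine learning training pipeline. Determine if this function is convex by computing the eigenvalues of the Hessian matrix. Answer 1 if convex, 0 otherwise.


The Hessian of f(x,y) = 2*x^2 + 5*x*y + 4*y^2 + 6*x + 1*y is:
H = [[4, 5], [5, 8]]
Trace = 4 + 8 = 12
Determinant = 4*8 - (5)^2 = 7
Discriminant = (12)^2 - 4*7 = 116.0
Eigenvalues: lambda_1 = 0.6148, lambda_2 = 11.3852
The function is convex.

1


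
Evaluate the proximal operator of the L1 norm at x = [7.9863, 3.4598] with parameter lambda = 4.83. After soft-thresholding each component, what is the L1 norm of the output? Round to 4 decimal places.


Soft-thresholding with lambda = 4.83:
prox(7.9863) = sign(7.9863)*max(|7.9863| - 4.83, 0) = 3.1563
prox(3.4598) = sign(3.4598)*max(|3.4598| - 4.83, 0) = 0.0
prox(x) = [3.1563, 0.0]
||prox(x)||_1 = 3.1563 + 0.0 = 3.1563


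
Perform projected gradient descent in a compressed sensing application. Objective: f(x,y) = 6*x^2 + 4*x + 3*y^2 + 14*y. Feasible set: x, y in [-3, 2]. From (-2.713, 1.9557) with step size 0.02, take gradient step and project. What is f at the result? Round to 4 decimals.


Step 1: Compute gradient at (-2.713, 1.9557).
grad_x = 2*6*-2.713 + 4 = -28.556
grad_y = 2*3*1.9557 + 14 = 25.7342
Step 2: Gradient step.
x_raw = -2.713 - 0.02*-28.556 = -2.1419
y_raw = 1.9557 - 0.02*25.7342 = 1.441
Step 3: Project onto [-3, 2].
x_proj = clip(-2.1419) = -2.1419
y_proj = clip(1.441) = 1.441
Step 4: Evaluate f.
f(-2.1419, 1.441) = 45.3622


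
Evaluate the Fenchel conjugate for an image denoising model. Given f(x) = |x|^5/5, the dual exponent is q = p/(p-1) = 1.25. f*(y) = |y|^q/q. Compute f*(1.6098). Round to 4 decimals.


The conjugate exponent q satisfies 1/p + 1/q = 1.
p = 5, so q = 5/(5 - 1) = 1.25
|y|^q = 1.6098^1.25 = 1.8133
f*(1.6098) = 1.8133 / 1.25 = 1.4506


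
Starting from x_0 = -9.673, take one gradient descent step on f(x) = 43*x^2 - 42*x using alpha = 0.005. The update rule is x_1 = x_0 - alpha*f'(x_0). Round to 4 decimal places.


We compute the gradient at x_0 and apply the update.
f'(x) = 86*x - 42
f'(-9.673) = 86*-9.673 - 42 = -873.878
x_1 = -9.673 - 0.005*-873.878 = -5.3036


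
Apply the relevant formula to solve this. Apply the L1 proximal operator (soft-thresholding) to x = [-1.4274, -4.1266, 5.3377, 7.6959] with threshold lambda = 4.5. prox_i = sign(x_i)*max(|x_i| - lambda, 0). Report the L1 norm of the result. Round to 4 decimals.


Soft-thresholding with lambda = 4.5:
prox(-1.4274) = sign(-1.4274)*max(|-1.4274| - 4.5, 0) = 0.0
prox(-4.1266) = sign(-4.1266)*max(|-4.1266| - 4.5, 0) = 0.0
prox(5.3377) = sign(5.3377)*max(|5.3377| - 4.5, 0) = 0.8377
prox(7.6959) = sign(7.6959)*max(|7.6959| - 4.5, 0) = 3.1959
prox(x) = [0.0, 0.0, 0.8377, 3.1959]
||prox(x)||_1 = 0.0 + 0.0 + 0.8377 + 3.1959 = 4.0336


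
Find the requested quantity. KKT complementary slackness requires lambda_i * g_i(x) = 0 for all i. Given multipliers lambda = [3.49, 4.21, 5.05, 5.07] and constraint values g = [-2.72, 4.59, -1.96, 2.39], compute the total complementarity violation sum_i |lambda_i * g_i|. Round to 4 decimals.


KKT complementary slackness check:
lambda_1 * g_1 = 3.49 * -2.72 = -9.4928
lambda_2 * g_2 = 4.21 * 4.59 = 19.3239
lambda_3 * g_3 = 5.05 * -1.96 = -9.898
lambda_4 * g_4 = 5.07 * 2.39 = 12.1173
Total violation = 9.4928 + 19.3239 + 9.898 + 12.1173 = 50.832


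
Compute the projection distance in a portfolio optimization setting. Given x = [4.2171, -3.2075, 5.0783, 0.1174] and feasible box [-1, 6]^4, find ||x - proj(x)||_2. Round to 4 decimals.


Project each component onto [-1, 6].
clip(4.2171) = 4.2171, clip(-3.2075) = -1.0, clip(5.0783) = 5.0783, clip(0.1174) = 0.1174
Projection = [4.2171, -1.0, 5.0783, 0.1174]
Squared diffs: [0.0, 4.8731, 0.0, 0.0]
Distance = sqrt(4.8731) = 2.2075


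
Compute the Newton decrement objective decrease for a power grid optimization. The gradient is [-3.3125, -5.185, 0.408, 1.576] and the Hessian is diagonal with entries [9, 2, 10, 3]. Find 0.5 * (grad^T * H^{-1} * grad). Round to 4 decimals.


Step 1: H is diagonal, so H^(-1) * g = [-0.3681, -2.5925, 0.0408, 0.5253].
Step 2: g^T H^(-1) g = sum_i g_i^2 / H_ii
  = (-3.3125)^2/9 + (-5.185)^2/2 + (0.408)^2/10 + (1.576)^2/3
  = 1.2192 + 13.4421 + 0.0166 + 0.8279 = 15.5059
Step 3: Objective decrease = 0.5 * g^T H^(-1) g = 7.7529


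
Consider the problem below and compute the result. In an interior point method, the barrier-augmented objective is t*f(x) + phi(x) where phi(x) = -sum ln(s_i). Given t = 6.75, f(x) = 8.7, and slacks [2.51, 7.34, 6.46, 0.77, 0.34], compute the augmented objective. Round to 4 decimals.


Step 1: Compute log-barrier.
ln values: [0.9203, 1.9933, 1.8656, -0.2614, -1.0788]
phi = -(0.9203 + 1.9933 + 1.8656 - 0.2614 - 1.0788) = -3.4391
Step 2: Compute augmented objective.
t*f(x) = 6.75*8.7 = 58.725
Total = 58.725 - 3.4391 = 55.2859


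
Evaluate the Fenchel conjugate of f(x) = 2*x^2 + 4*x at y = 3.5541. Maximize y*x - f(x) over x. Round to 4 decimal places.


f*(y) = sup_x {y*x - a*x^2 - b*x} = sup_x {(y-b)*x - a*x^2}
FOC: (y - b) - 2a*x = 0 => x* = (y - b)/(2a)
x* = (3.5541 - 4)/(2*2) = -0.1115
f*(3.5541) = (y-b)^2/(4a) = (3.5541 - 4)^2/(4*2)
= 0.1988/8 = 0.0249


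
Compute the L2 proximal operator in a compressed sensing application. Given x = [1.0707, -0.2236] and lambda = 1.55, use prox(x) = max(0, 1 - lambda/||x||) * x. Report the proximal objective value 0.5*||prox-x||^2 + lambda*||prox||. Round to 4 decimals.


Step 1: Compute ||x||.
||x|| = 1.0938
Step 2: Compute scaling factor.
scale = max(0, 1 - 1.55/1.0938) = 0.0
Step 3: prox(x) = [0.0, -0.0]
||prox(x)|| = 0.0
Step 4: Proximal objective.
0.5*||prox-x||^2 = 0.5982
lambda*||prox|| = 0.0
Total = 0.5982


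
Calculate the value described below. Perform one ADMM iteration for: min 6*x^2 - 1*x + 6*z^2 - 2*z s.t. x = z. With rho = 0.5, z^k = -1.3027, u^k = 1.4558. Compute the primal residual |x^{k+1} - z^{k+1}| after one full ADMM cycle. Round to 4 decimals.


ADMM iteration with rho = 0.5, z^k = -1.3027, u^k = 1.4558
Step 1: x-update.
Minimize 6*x^2 - 1*x + (0.5/2)*(x + 1.3027 + 1.4558)^2
FOC: (2*6 + 0.5)*x = 1 + 0.5*(-1.3027 - 1.4558)
x^{k+1} = -0.0303
Step 2: z-update.
Minimize 6*z^2 - 2*z + (0.5/2)*(-0.0303 - z + 1.4558)^2
FOC: (2*6 + 0.5)*z = 2 + 0.5*(-0.0303 + 1.4558)
z^{k+1} = 0.217
Step 3: u-update.
u^{k+1} = 1.4558 - 0.0303 - 0.217 = 1.2084
Step 4: Primal residual = |-0.0303 - 0.217| = 0.2474


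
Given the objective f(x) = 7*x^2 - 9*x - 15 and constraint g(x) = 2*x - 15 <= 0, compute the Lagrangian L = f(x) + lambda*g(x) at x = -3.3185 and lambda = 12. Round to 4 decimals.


Step 1: Evaluate f(x).
f(-3.3185) = 7*(-3.3185)^2 - 9*(-3.3185) - 15 = 91.9536
Step 2: Evaluate g(x).
g(-3.3185) = 2*-3.3185 - 15 = -21.637
Step 3: Compute Lagrangian.
L = 91.9536 + 12*-21.637 = -167.6904


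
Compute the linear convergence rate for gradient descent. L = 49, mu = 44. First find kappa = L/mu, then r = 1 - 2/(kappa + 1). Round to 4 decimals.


Step 1: Compute the condition number.
kappa = L/mu = 49/44 = 1.1136
Step 2: Compute the convergence rate.
r = 1 - 2/(kappa + 1) = 1 - 2*mu/(L + mu) = (L - mu)/(L + mu) = 5/93 = 0.0538


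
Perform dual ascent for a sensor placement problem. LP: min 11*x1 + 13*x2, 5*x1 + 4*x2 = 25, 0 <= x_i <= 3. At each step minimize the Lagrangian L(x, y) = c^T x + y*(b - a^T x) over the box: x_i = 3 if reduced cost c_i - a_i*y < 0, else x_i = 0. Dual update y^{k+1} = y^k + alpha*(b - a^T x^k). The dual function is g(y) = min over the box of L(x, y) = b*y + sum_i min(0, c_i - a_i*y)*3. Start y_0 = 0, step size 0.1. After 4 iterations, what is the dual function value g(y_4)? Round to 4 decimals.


Dual ascent for LP: min 11*x1 + 13*x2, 5*x1 + 4*x2 = 25, 0 <= x_i <= 3
Step 1: y^k = 0.0, reduced costs: (11.0, 13.0)
  x^k = (0.0, 0.0), subgradient = b - a^T x = 25.0
  y^{k+1} = 0.0 + 0.1*25.0 = 2.5
Step 2: y^k = 2.5, reduced costs: (-1.5, 3.0)
  x^k = (3.0, 0.0), subgradient = b - a^T x = 10.0
  y^{k+1} = 2.5 + 0.1*10.0 = 3.5
Step 3: y^k = 3.5, reduced costs: (-6.5, -1.0)
  x^k = (3.0, 3.0), subgradient = b - a^T x = -2.0
  y^{k+1} = 3.5 + 0.1*-2.0 = 3.3
Step 4: y^k = 3.3, reduced costs: (-5.5, -0.2)
  x^k = (3.0, 3.0), subgradient = b - a^T x = -2.0
  y^{k+1} = 3.3 + 0.1*-2.0 = 3.1
Dual objective at y_4 = 3.1: reduced costs (-4.5, 0.6), box minimizer x = (3.0, 0.0)
g(y_4) = b*y + (c1 - a1*y)*x1 + (c2 - a2*y)*x2 = 25*3.1 + (-4.5)*3.0 + 0.6*0.0 = 77.5 - 13.5 + 0.0 = 64.0


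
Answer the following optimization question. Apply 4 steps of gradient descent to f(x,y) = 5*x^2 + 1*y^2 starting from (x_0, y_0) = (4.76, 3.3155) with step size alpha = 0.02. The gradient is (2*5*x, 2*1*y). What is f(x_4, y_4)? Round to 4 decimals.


Gradient descent on f(x,y) = 5*x^2 + 1*y^2.
Starting point: (4.76, 3.3155), alpha = 0.02
Step 1: grad_x = 2*5*4.76 = 47.6, grad_y = 2*1*3.3155 = 6.631
  x_1 = 4.76 - 0.02*47.6 = 3.808
  y_1 = 3.3155 - 0.02*6.631 = 3.1829
Step 2: grad_x = 2*5*3.808 = 38.08, grad_y = 2*1*3.1829 = 6.3658
  x_2 = 3.808 - 0.02*38.08 = 3.0464
  y_2 = 3.1829 - 0.02*6.3658 = 3.0556
Step 3: grad_x = 2*5*3.0464 = 30.464, grad_y = 2*1*3.0556 = 6.1111
  x_3 = 3.0464 - 0.02*30.464 = 2.4371
  y_3 = 3.0556 - 0.02*6.1111 = 2.9333
Step 4: grad_x = 2*5*2.4371 = 24.3712, grad_y = 2*1*2.9333 = 5.8667
  x_4 = 2.4371 - 0.02*24.3712 = 1.9497
  y_4 = 2.9333 - 0.02*5.8667 = 2.816
f(1.9497, 2.816) = 5*1.9497^2 + 1*2.816^2 = 26.9365


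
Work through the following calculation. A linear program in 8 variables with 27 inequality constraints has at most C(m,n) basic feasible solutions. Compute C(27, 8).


Each vertex corresponds to some choice of n active constraints out of m, so the number of vertices is at most C(m, n) = m! / (n!(m-n)!).
m = 27, n = 8
Numerator: 27 * 26 * 25 * 24 * 23 * 22 * 21 * 20
Denominator: 8! = 40320
C(27, 8) = 2220075


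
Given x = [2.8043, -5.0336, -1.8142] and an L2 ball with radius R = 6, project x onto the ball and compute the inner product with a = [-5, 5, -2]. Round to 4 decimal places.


Step 1: Compute ||x|| (intermediates to 6 decimals).
||x|| = sqrt(2.8043^2 + (-5.0336)^2 + (-1.8142)^2) = 6.040906
Step 2: Project.
Since ||x|| > R, scale = R/||x|| = 6/6.040906 = 0.993228, proj(x) = scale * x
proj(x) = [2.785309, -4.999512, -1.801914]
Step 3: Dot product.
a^T * proj(x) = -5*2.785309 + 5*(-4.999512) - 2*(-1.801914) = -35.3203


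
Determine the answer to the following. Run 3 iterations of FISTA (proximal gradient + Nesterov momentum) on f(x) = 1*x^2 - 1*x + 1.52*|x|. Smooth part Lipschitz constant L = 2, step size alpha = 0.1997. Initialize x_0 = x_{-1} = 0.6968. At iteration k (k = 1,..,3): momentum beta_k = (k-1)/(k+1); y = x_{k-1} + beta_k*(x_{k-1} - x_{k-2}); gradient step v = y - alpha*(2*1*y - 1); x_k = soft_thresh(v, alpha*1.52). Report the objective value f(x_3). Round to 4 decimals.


FISTA on f(x) = 1*x^2 - 1*x + 1.52*|x|
L = 2, alpha = 0.1997
Iteration 1: beta = 0.0, y = 0.6968 + 0.0*(0.6968 - 0.6968) = 0.6968
  grad(y) = 0.3936, v = y - alpha*grad = 0.6182
  prox(v) = soft_thresh(0.6182, 0.3035) = 0.3147
Iteration 2: beta = 0.3333, y = 0.3147 + 0.3333*(0.3147 - 0.6968) = 0.1873
  grad(y) = -0.6255, v = y - alpha*grad = 0.3122
  prox(v) = soft_thresh(0.3122, 0.3035) = 0.0086
Iteration 3: beta = 0.5, y = 0.0086 + 0.5*(0.0086 - 0.3147) = -0.1444
  grad(y) = -1.2888, v = y - alpha*grad = 0.113
  prox(v) = soft_thresh(0.113, 0.3035) = 0.0
f(x_3) = 1*0.0^2 - 1*0.0 + 1.52*|0.0| = 0.0


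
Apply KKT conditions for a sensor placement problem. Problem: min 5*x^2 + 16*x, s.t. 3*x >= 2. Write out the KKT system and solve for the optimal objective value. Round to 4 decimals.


Step 1: Try lambda = 0 (constraint inactive).
x_unc = -16/(2*5) = -1.6
Check: 3*-1.6 = -4.8 < 2 -- violated!
Step 2: Constraint must be active: 3*x = 2
x* = 2/3 = 0.6667 (rounded; the exact value 2/3 is used below)
lambda = (2*5*(2/3) + 16)/3 = 7.5556
Step 3: Compute optimal value.
f(x*) = 5*(2/3)^2 + 16*(2/3) = 12.8889


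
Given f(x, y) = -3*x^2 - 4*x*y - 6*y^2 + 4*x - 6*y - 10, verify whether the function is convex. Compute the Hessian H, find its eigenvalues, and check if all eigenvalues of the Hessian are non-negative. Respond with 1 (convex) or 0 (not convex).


The Hessian of f(x,y) = -3*x^2 - 4*x*y - 6*y^2 + 4*x - 6*y - 10 is:
H = [[-6, -4], [-4, -12]]
Trace = -6 - 12 = -18
Determinant = -6*-12 - (-4)^2 = 56
Discriminant = (-18)^2 - 4*56 = 100.0
Eigenvalues: lambda_1 = -14.0, lambda_2 = -4.0
The function is not convex.

0


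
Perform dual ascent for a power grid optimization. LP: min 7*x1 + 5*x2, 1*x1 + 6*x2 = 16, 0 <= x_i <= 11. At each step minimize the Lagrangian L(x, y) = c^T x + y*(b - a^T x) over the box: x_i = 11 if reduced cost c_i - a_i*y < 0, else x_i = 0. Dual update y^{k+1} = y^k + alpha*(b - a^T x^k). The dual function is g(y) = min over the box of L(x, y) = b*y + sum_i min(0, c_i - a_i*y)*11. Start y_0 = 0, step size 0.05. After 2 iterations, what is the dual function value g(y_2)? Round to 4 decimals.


Dual ascent for LP: min 7*x1 + 5*x2, 1*x1 + 6*x2 = 16, 0 <= x_i <= 11
Step 1: y^k = 0.0, reduced costs: (7.0, 5.0)
  x^k = (0.0, 0.0), subgradient = b - a^T x = 16.0
  y^{k+1} = 0.0 + 0.05*16.0 = 0.8
Step 2: y^k = 0.8, reduced costs: (6.2, 0.2)
  x^k = (0.0, 0.0), subgradient = b - a^T x = 16.0
  y^{k+1} = 0.8 + 0.05*16.0 = 1.6
Dual objective at y_2 = 1.6: reduced costs (5.4, -4.6), box minimizer x = (0.0, 11.0)
g(y_2) = b*y + (c1 - a1*y)*x1 + (c2 - a2*y)*x2 = 16*1.6 + 5.4*0.0 + (-4.6)*11.0 = 25.6 + 0.0 - 50.6 = -25.0


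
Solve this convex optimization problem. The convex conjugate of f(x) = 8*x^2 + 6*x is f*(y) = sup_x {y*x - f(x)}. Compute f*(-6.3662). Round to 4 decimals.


f*(y) = sup_x {y*x - a*x^2 - b*x} = sup_x {(y-b)*x - a*x^2}
FOC: (y - b) - 2a*x = 0 => x* = (y - b)/(2a)
x* = (-6.3662 - 6)/(2*8) = -0.7729
f*(-6.3662) = (y-b)^2/(4a) = (-6.3662 - 6)^2/(4*8)
= 152.9229/32 = 4.7788


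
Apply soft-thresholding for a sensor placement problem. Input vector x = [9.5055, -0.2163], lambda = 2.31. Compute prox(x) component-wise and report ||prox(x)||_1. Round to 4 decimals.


Soft-thresholding with lambda = 2.31:
prox(9.5055) = sign(9.5055)*max(|9.5055| - 2.31, 0) = 7.1955
prox(-0.2163) = sign(-0.2163)*max(|-0.2163| - 2.31, 0) = 0.0
prox(x) = [7.1955, 0.0]
||prox(x)||_1 = 7.1955 + 0.0 = 7.1955


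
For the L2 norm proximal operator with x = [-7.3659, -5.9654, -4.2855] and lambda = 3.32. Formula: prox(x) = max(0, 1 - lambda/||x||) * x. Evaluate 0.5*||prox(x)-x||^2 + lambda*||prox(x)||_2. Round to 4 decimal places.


Step 1: Compute ||x||.
||x|| = 10.4023
Step 2: Compute scaling factor.
scale = max(0, 1 - 3.32/10.4023) = 0.6808
Step 3: prox(x) = [-5.015, -4.0615, -2.9177]
||prox(x)|| = 7.0823
Step 4: Proximal objective.
0.5*||prox-x||^2 = 5.5112
lambda*||prox|| = 23.5132
Total = 29.0245


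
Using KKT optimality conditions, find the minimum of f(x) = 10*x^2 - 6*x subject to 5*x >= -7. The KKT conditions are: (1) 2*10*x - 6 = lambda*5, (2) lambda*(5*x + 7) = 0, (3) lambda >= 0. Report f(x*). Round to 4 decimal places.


Step 1: Try lambda = 0 (constraint inactive).
Stationarity: 2*10*x - 6 = 0
x* = 6/(2*10) = 0.3
Check constraint: 5*0.3 = 1.5 >= -7 -- satisfied.
Step 2: Compute optimal value.
f(x*) = 10*0.3^2 - 6*0.3 = -0.9


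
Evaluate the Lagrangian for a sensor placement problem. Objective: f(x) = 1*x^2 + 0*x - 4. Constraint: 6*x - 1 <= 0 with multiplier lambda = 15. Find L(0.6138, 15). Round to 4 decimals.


Step 1: Evaluate f(x).
f(0.6138) = 1*0.6138^2 + 0*0.6138 - 4 = -3.6232
Step 2: Evaluate g(x).
g(0.6138) = 6*0.6138 - 1 = 2.6828
Step 3: Compute Lagrangian.
L = -3.6232 + 15*2.6828 = 36.6188


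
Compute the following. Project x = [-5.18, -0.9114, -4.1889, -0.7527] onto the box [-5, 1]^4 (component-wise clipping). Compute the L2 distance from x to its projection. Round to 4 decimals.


Project each component onto [-5, 1].
clip(-5.18) = -5.0, clip(-0.9114) = -0.9114, clip(-4.1889) = -4.1889, clip(-0.7527) = -0.7527
Projection = [-5.0, -0.9114, -4.1889, -0.7527]
Squared diffs: [0.0324, 0.0, 0.0, 0.0]
Distance = sqrt(0.0324) = 0.18


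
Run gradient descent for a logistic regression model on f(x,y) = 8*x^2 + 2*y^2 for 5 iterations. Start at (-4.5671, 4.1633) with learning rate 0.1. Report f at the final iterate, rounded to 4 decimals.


Gradient descent on f(x,y) = 8*x^2 + 2*y^2.
Starting point: (-4.5671, 4.1633), alpha = 0.1
Step 1: grad_x = 2*8*-4.5671 = -73.0736, grad_y = 2*2*4.1633 = 16.6532
  x_1 = -4.5671 - 0.1*-73.0736 = 2.7403
  y_1 = 4.1633 - 0.1*16.6532 = 2.498
Step 2: grad_x = 2*8*2.7403 = 43.8442, grad_y = 2*2*2.498 = 9.9919
  x_2 = 2.7403 - 0.1*43.8442 = -1.6442
  y_2 = 2.498 - 0.1*9.9919 = 1.4988
Step 3: grad_x = 2*8*-1.6442 = -26.3065, grad_y = 2*2*1.4988 = 5.9952
  x_3 = -1.6442 - 0.1*-26.3065 = 0.9865
  y_3 = 1.4988 - 0.1*5.9952 = 0.8993
Step 4: grad_x = 2*8*0.9865 = 15.7839, grad_y = 2*2*0.8993 = 3.5971
  x_4 = 0.9865 - 0.1*15.7839 = -0.5919
  y_4 = 0.8993 - 0.1*3.5971 = 0.5396
Step 5: grad_x = 2*8*-0.5919 = -9.4703, grad_y = 2*2*0.5396 = 2.1583
  x_5 = -0.5919 - 0.1*-9.4703 = 0.3551
  y_5 = 0.5396 - 0.1*2.1583 = 0.3237
f(0.3551, 0.3237) = 8*0.3551^2 + 2*0.3237^2 = 1.2186


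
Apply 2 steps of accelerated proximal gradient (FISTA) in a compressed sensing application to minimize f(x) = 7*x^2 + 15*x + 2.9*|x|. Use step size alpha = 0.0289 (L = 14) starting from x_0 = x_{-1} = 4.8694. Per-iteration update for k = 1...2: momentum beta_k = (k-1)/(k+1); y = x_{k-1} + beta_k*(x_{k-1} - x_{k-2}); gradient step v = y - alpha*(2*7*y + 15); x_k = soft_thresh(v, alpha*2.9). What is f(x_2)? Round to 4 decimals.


FISTA on f(x) = 7*x^2 + 15*x + 2.9*|x|
L = 14, alpha = 0.0289
Iteration 1: beta = 0.0, y = 4.8694 + 0.0*(4.8694 - 4.8694) = 4.8694
  grad(y) = 83.1716, v = y - alpha*grad = 2.4657
  prox(v) = soft_thresh(2.4657, 0.0838) = 2.3819
Iteration 2: beta = 0.3333, y = 2.3819 + 0.3333*(2.3819 - 4.8694) = 1.5528
  grad(y) = 36.7388, v = y - alpha*grad = 0.491
  prox(v) = soft_thresh(0.491, 0.0838) = 0.4072
f(x_2) = 7*0.4072^2 + 15*0.4072 + 2.9*|0.4072| = 8.4498


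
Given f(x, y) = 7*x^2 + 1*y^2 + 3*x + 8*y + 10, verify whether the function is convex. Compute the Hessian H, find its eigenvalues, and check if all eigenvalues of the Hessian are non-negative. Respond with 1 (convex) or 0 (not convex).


The Hessian of f(x,y) = 7*x^2 + 1*y^2 + 3*x + 8*y + 10 is:
H = [[14, 0], [0, 2]]
Trace = 14 + 2 = 16
Determinant = 14*2 - (0)^2 = 28
Discriminant = (16)^2 - 4*28 = 144.0
Eigenvalues: lambda_1 = 2.0, lambda_2 = 14.0
The function is convex.

1


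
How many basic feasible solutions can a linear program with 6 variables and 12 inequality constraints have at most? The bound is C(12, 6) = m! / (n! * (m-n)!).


Each vertex corresponds to some choice of n active constraints out of m, so the number of vertices is at most C(m, n) = m! / (n!(m-n)!).
m = 12, n = 6
Numerator: 12 * 11 * 10 * 9 * 8 * 7
Denominator: 6! = 720
C(12, 6) = 924


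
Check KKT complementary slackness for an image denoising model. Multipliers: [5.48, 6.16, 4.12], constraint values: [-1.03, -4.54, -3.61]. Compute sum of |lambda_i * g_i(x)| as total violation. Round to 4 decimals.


KKT complementary slackness check:
lambda_1 * g_1 = 5.48 * -1.03 = -5.6444
lambda_2 * g_2 = 6.16 * -4.54 = -27.9664
lambda_3 * g_3 = 4.12 * -3.61 = -14.8732
Total violation = 5.6444 + 27.9664 + 14.8732 = 48.484


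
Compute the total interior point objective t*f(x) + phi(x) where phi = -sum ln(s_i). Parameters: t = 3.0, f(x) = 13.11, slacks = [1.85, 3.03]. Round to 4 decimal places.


Step 1: Compute log-barrier.
ln values: [0.6152, 1.1086]
phi = -(0.6152 + 1.1086) = -1.7237
Step 2: Compute augmented objective.
t*f(x) = 3.0*13.11 = 39.33
Total = 39.33 - 1.7237 = 37.6063


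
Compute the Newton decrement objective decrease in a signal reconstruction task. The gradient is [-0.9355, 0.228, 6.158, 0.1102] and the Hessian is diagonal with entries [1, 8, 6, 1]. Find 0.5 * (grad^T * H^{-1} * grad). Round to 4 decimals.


Step 1: H is diagonal, so H^(-1) * g = [-0.9355, 0.0285, 1.0263, 0.1102].
Step 2: g^T H^(-1) g = sum_i g_i^2 / H_ii
  = (-0.9355)^2/1 + (0.228)^2/8 + (6.158)^2/6 + (0.1102)^2/1
  = 0.8752 + 0.0065 + 6.3202 + 0.0121 = 7.214
Step 3: Objective decrease = 0.5 * g^T H^(-1) g = 3.607


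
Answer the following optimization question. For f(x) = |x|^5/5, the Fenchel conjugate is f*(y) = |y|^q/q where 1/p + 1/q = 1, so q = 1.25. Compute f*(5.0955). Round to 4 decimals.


The conjugate exponent q satisfies 1/p + 1/q = 1.
p = 5, so q = 5/(5 - 1) = 1.25
|y|^q = 5.0955^1.25 = 7.6557
f*(5.0955) = 7.6557 / 1.25 = 6.1245


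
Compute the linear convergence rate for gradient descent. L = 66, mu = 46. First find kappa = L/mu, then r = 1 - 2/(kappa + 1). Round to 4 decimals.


Step 1: Compute the condition number.
kappa = L/mu = 66/46 = 1.4348
Step 2: Compute the convergence rate.
r = 1 - 2/(kappa + 1) = 1 - 2*mu/(L + mu) = (L - mu)/(L + mu) = 20/112 = 0.1786


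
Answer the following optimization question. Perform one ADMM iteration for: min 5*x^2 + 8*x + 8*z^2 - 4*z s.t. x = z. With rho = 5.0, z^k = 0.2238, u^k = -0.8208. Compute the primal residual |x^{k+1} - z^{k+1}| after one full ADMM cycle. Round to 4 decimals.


ADMM iteration with rho = 5.0, z^k = 0.2238, u^k = -0.8208
Step 1: x-update.
Minimize 5*x^2 + 8*x + (5.0/2)*(x - 0.2238 - 0.8208)^2
FOC: (2*5 + 5.0)*x = -8 + 5.0*(0.2238 + 0.8208)
x^{k+1} = -0.1851
Step 2: z-update.
Minimize 8*z^2 - 4*z + (5.0/2)*(-0.1851 - z - 0.8208)^2
FOC: (2*8 + 5.0)*z = 4 + 5.0*(-0.1851 - 0.8208)
z^{k+1} = -0.049
Step 3: u-update.
u^{k+1} = -0.8208 - 0.1851 + 0.049 = -0.9569
Step 4: Primal residual = |-0.1851 + 0.049| = 0.1361


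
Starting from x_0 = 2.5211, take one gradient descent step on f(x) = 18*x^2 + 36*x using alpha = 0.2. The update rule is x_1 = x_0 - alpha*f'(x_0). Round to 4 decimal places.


We compute the gradient at x_0 and apply the update.
f'(x) = 36*x + 36
f'(2.5211) = 36*2.5211 + 36 = 126.7596
x_1 = 2.5211 - 0.2*126.7596 = -22.8308


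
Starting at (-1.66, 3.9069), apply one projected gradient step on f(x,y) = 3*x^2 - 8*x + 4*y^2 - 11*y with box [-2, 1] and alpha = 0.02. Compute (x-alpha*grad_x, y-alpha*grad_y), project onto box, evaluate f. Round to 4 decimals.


Step 1: Compute gradient at (-1.66, 3.9069).
grad_x = 2*3*-1.66 - 8 = -17.96
grad_y = 2*4*3.9069 - 11 = 20.2552
Step 2: Gradient step.
x_raw = -1.66 - 0.02*-17.96 = -1.3008
y_raw = 3.9069 - 0.02*20.2552 = 3.5018
Step 3: Project onto [-2, 1].
x_proj = clip(-1.3008) = -1.3008
y_proj = clip(3.5018) = 1.0
Step 4: Evaluate f.
f(-1.3008, 1.0) = 8.4826


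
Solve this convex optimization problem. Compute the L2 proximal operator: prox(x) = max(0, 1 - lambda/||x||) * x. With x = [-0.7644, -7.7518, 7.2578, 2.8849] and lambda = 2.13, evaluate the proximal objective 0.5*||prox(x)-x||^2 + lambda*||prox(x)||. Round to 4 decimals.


Step 1: Compute ||x||.
||x|| = 11.0305
Step 2: Compute scaling factor.
scale = max(0, 1 - 2.13/11.0305) = 0.8069
Step 3: prox(x) = [-0.6168, -6.2549, 5.8563, 2.3278]
||prox(x)|| = 8.9005
Step 4: Proximal objective.
0.5*||prox-x||^2 = 2.2685
lambda*||prox|| = 18.9581
Total = 21.2266


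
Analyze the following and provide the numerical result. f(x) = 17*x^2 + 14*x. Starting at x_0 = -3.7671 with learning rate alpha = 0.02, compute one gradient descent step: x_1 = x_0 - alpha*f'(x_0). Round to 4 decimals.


We compute the gradient at x_0 and apply the update.
f'(x) = 34*x + 14
f'(-3.7671) = 34*-3.7671 + 14 = -114.0814
x_1 = -3.7671 - 0.02*-114.0814 = -1.4855


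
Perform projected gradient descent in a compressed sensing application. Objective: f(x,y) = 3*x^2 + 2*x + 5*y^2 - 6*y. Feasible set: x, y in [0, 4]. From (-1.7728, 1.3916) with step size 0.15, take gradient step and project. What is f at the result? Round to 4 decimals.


Step 1: Compute gradient at (-1.7728, 1.3916).
grad_x = 2*3*-1.7728 + 2 = -8.6368
grad_y = 2*5*1.3916 - 6 = 7.916
Step 2: Gradient step.
x_raw = -1.7728 - 0.15*-8.6368 = -0.4773
y_raw = 1.3916 - 0.15*7.916 = 0.2042
Step 3: Project onto [0, 4].
x_proj = clip(-0.4773) = 0.0
y_proj = clip(0.2042) = 0.2042
Step 4: Evaluate f.
f(0.0, 0.2042) = -1.0167


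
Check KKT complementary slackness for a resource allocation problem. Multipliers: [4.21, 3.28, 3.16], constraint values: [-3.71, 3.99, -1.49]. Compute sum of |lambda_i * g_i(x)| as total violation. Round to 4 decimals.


KKT complementary slackness check:
lambda_1 * g_1 = 4.21 * -3.71 = -15.6191
lambda_2 * g_2 = 3.28 * 3.99 = 13.0872
lambda_3 * g_3 = 3.16 * -1.49 = -4.7084
Total violation = 15.6191 + 13.0872 + 4.7084 = 33.4147


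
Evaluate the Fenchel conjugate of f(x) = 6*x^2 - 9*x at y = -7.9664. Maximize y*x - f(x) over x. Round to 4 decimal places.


f*(y) = sup_x {y*x - a*x^2 - b*x} = sup_x {(y-b)*x - a*x^2}
FOC: (y - b) - 2a*x = 0 => x* = (y - b)/(2a)
x* = (-7.9664 + 9)/(2*6) = 0.0861
f*(-7.9664) = (y-b)^2/(4a) = (-7.9664 + 9)^2/(4*6)
= 1.0683/24 = 0.0445


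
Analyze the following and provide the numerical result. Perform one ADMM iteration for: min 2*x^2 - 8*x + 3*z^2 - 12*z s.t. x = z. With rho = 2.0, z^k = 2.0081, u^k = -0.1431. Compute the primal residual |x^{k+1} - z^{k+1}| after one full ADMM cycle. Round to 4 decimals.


ADMM iteration with rho = 2.0, z^k = 2.0081, u^k = -0.1431
Step 1: x-update.
Minimize 2*x^2 - 8*x + (2.0/2)*(x - 2.0081 - 0.1431)^2
FOC: (2*2 + 2.0)*x = 8 + 2.0*(2.0081 + 0.1431)
x^{k+1} = 2.0504
Step 2: z-update.
Minimize 3*z^2 - 12*z + (2.0/2)*(2.0504 - z - 0.1431)^2
FOC: (2*3 + 2.0)*z = 12 + 2.0*(2.0504 - 0.1431)
z^{k+1} = 1.9768
Step 3: u-update.
u^{k+1} = -0.1431 + 2.0504 - 1.9768 = -0.0695
Step 4: Primal residual = |2.0504 - 1.9768| = 0.0736


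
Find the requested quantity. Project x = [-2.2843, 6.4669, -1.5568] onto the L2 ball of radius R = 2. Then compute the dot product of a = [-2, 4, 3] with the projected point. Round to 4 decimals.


Step 1: Compute ||x|| (intermediates to 6 decimals).
||x|| = sqrt((-2.2843)^2 + 6.4669^2 + (-1.5568)^2) = 7.032954
Step 2: Project.
Since ||x|| > R, scale = R/||x|| = 2/7.032954 = 0.284376, proj(x) = scale * x
proj(x) = [-0.6496, 1.839031, -0.442717]
Step 3: Dot product.
a^T * proj(x) = -2*(-0.6496) + 4*1.839031 + 3*(-0.442717) = 7.3272


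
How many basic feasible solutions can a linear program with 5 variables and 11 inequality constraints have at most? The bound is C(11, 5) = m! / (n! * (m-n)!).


Each vertex corresponds to some choice of n active constraints out of m, so the number of vertices is at most C(m, n) = m! / (n!(m-n)!).
m = 11, n = 5
Numerator: 11 * 10 * 9 * 8 * 7
Denominator: 5! = 120
C(11, 5) = 462


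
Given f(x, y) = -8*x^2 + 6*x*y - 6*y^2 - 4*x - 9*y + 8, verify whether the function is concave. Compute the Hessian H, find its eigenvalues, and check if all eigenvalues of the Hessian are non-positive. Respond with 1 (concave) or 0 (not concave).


The Hessian of f(x,y) = -8*x^2 + 6*x*y - 6*y^2 - 4*x - 9*y + 8 is:
H = [[-16, 6], [6, -12]]
Trace = -16 - 12 = -28
Determinant = -16*-12 - (6)^2 = 156
Discriminant = (-28)^2 - 4*156 = 160.0
Eigenvalues: lambda_1 = -20.3246, lambda_2 = -7.6754
The function is concave.

1


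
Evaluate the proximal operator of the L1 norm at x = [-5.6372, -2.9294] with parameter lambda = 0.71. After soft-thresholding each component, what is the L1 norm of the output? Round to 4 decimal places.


Soft-thresholding with lambda = 0.71:
prox(-5.6372) = sign(-5.6372)*max(|-5.6372| - 0.71, 0) = -4.9272
prox(-2.9294) = sign(-2.9294)*max(|-2.9294| - 0.71, 0) = -2.2194
prox(x) = [-4.9272, -2.2194]
||prox(x)||_1 = 4.9272 + 2.2194 = 7.1466
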